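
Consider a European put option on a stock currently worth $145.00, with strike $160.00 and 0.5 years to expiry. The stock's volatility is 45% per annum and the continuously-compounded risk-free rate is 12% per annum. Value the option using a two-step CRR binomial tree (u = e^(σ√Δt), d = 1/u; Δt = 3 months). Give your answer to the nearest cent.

CRR parameters: u = e^(σ√Δt) = e^(0.45·√0.25) = 1.2523, d = 1/u = 0.7985
Per-period rate: rΔt = 0.12·0.25 = 0.03, so R = e^0.03 = 1.0305
Risk-neutral probability p = (e^0.03 − 0.7985)/(1.2523 − 0.7985) = 0.2319/0.4538 = 0.5111
Terminal stock prices: S_uu = 227.4, S_ud = 145, S_dd = 92.46
Terminal payoffs (K − S): max(-67.41, 0) = 0, max(15, 0) = 15, max(67.54, 0) = 67.54
Node u (S = 181.6): V_u = e^(−0.03)·[0.5111·0.0000 + 0.4889·15.0000] = 7.1168
Node d (S = 115.8): V_d = e^(−0.03)·[0.5111·15.0000 + 0.4889·67.5439] = 39.4864
Node 0 (S = 145): V_0 = e^(−0.03)·[0.5111·7.1168 + 0.4889·39.4864] = 22.2644

$22.26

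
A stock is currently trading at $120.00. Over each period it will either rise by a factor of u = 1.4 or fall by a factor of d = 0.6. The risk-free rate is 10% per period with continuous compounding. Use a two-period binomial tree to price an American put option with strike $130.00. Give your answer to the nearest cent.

Risk-neutral probability p = (e^0.1 − 0.6)/(1.4 − 0.6) = 0.5052/0.8000 = 0.6315
Terminal stock prices: S_uu = 235.2, S_ud = 100.8, S_dd = 43.2
Terminal payoffs (K − S): max(-105.2, 0) = 0, max(29.2, 0) = 29.2, max(86.8, 0) = 86.8
Node u (S = 168): continuation = e^(−0.1)·[0.6315·0.0000 + 0.3685·29.2000] = 9.7372; exercise value = 0.0000 ≤ continuation, so V_u = 9.7372
Node d (S = 72): continuation = e^(−0.1)·[0.6315·29.2000 + 0.3685·86.8000] = 45.6289; exercise value = 58.0000 > continuation, so V_d = 58.0000 (exercise)
Node 0 (S = 120): continuation = e^(−0.1)·[0.6315·9.7372 + 0.3685·58.0000] = 24.9046; exercise value = 10.0000 ≤ continuation, so V_0 = 24.9046

$24.90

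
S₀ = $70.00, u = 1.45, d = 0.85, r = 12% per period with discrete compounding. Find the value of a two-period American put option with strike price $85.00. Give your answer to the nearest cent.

Risk-neutral probability p = (1 + 0.12 − 0.85)/(1.45 − 0.85) = 0.2700/0.6000 = 0.4500
Terminal stock prices: S_uu = 147.2, S_ud = 86.27, S_dd = 50.57
Terminal payoffs (K − S): max(-62.18, 0) = 0, max(-1.275, 0) = 0, max(34.43, 0) = 34.43
Node u (S = 101.5): continuation = 1/1.12·[0.4500·0.0000 + 0.5500·0.0000] = 0.0000; exercise value = 0.0000 ≤ continuation, so V_u = 0.0000
Node d (S = 59.5): continuation = 1/1.12·[0.4500·0.0000 + 0.5500·34.4250] = 16.9051; exercise value = 25.5000 > continuation, so V_d = 25.5000 (exercise)
Node 0 (S = 70): continuation = 1/1.12·[0.4500·0.0000 + 0.5500·25.5000] = 12.5223; exercise value = 15.0000 > continuation, so V_0 = 15.0000 (exercise)

$15.00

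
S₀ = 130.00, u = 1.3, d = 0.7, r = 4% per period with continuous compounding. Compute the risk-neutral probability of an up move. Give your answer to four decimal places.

p = 0.5680

Risk-neutral probability p = (e^0.04 − 0.7)/(1.3 − 0.7) = 0.3408/0.6000 = 0.5680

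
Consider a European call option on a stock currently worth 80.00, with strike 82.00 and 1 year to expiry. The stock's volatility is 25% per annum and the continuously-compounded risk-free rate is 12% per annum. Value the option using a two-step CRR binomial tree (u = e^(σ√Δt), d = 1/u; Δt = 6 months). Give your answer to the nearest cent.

CRR parameters: u = e^(σ√Δt) = e^(0.25·√0.5) = 1.1934, d = 1/u = 0.8380
Per-period rate: rΔt = 0.12·0.5 = 0.06, so R = e^0.06 = 1.0618
Risk-neutral probability p = (e^0.06 − 0.8380)/(1.1934 − 0.8380) = 0.2239/0.3554 = 0.6299
Terminal stock prices: S_uu = 113.9, S_ud = 80, S_dd = 56.18
Terminal payoffs (S − K): max(31.93, 0) = 31.93, max(-2, 0) = 0, max(-25.82, 0) = 0
Node u (S = 95.47): V_u = e^(−0.06)·[0.6299·31.9295 + 0.3701·0.0000] = 18.9415
Node d (S = 67.04): V_d = e^(−0.06)·[0.6299·0.0000 + 0.3701·0.0000] = 0.0000
Node 0 (S = 80): V_0 = e^(−0.06)·[0.6299·18.9415 + 0.3701·0.0000] = 11.2367

11.24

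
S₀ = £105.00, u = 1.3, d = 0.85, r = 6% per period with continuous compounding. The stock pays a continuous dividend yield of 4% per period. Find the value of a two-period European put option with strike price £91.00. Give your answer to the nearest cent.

£5.19

Per-period risk-free factor R = e^0.06 = 1.0618; dividend-adjusted growth = e^(0.06−0.04) = 1.0202.
Risk-neutral probability p = (1.0202 − 0.85)/(1.3 − 0.85) = 0.1702/0.4500 = 0.3782
Terminal stock prices: S_uu = 177.5, S_ud = 116, S_dd = 75.86
Terminal payoffs (K − S): max(-86.45, 0) = 0, max(-25.02, 0) = 0, max(15.14, 0) = 15.14
Node u (S = 136.5): V_u = e^(−0.06)·[0.3782·0.0000 + 0.6218·0.0000] = 0.0000
Node d (S = 89.25): V_d = e^(−0.06)·[0.3782·0.0000 + 0.6218·15.1375] = 8.8640
Node 0 (S = 105): V_0 = e^(−0.06)·[0.3782·0.0000 + 0.6218·8.8640] = 5.1905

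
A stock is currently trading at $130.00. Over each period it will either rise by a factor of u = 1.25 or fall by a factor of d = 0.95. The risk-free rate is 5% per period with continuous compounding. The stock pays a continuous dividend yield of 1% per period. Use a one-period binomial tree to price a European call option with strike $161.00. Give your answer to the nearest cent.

$0.43

Per-period risk-free factor R = e^0.05 = 1.0513; dividend-adjusted growth = e^(0.05−0.01) = 1.0408.
Risk-neutral probability p = (1.0408 − 0.95)/(1.25 − 0.95) = 0.0908/0.3000 = 0.3027
Terminal stock prices: S_u = 162.5, S_d = 123.5
Terminal payoffs (S − K): max(1.5, 0) = 1.5, max(-37.5, 0) = 0
Node 0 (S = 130): V_0 = e^(−0.05)·[0.3027·1.5000 + 0.6973·0.0000] = 0.4319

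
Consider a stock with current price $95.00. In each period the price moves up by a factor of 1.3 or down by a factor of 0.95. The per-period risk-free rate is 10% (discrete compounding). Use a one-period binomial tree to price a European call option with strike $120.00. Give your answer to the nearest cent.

$1.36

Risk-neutral probability p = (1 + 0.1 − 0.95)/(1.3 − 0.95) = 0.1500/0.3500 = 0.4286
Terminal stock prices: S_u = 123.5, S_d = 90.25
Terminal payoffs (S − K): max(3.5, 0) = 3.5, max(-29.75, 0) = 0
Node 0 (S = 95): V_0 = 1/1.1·[0.4286·3.5000 + 0.5714·0.0000] = 1.3636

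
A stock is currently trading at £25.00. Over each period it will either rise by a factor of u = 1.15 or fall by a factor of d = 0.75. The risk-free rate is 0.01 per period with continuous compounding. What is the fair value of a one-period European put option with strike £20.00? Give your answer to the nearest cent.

£0.43

Risk-neutral probability p = (e^0.01 − 0.75)/(1.15 − 0.75) = 0.2601/0.4000 = 0.6501
Terminal stock prices: S_u = 28.75, S_d = 18.75
Terminal payoffs (K − S): max(-8.75, 0) = 0, max(1.25, 0) = 1.25
Node 0 (S = 25): V_0 = e^(−0.01)·[0.6501·0.0000 + 0.3499·1.2500] = 0.4330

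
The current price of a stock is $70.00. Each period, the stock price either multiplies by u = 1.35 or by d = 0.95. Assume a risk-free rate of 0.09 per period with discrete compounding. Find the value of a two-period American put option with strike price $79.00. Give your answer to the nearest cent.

$9.00

Risk-neutral probability p = (1 + 0.09 − 0.95)/(1.35 − 0.95) = 0.1400/0.4000 = 0.3500
Terminal stock prices: S_uu = 127.6, S_ud = 89.77, S_dd = 63.17
Terminal payoffs (K − S): max(-48.58, 0) = 0, max(-10.77, 0) = 0, max(15.83, 0) = 15.83
Node u (S = 94.5): continuation = 1/1.09·[0.3500·0.0000 + 0.6500·0.0000] = 0.0000; exercise value = 0.0000 ≤ continuation, so V_u = 0.0000
Node d (S = 66.5): continuation = 1/1.09·[0.3500·0.0000 + 0.6500·15.8250] = 9.4369; exercise value = 12.5000 > continuation, so V_d = 12.5000 (exercise)
Node 0 (S = 70): continuation = 1/1.09·[0.3500·0.0000 + 0.6500·12.5000] = 7.4541; exercise value = 9.0000 > continuation, so V_0 = 9.0000 (exercise)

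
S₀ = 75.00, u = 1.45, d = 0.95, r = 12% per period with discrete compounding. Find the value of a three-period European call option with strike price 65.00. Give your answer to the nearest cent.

28.88

Risk-neutral probability p = (1 + 0.12 − 0.95)/(1.45 − 0.95) = 0.1700/0.5000 = 0.3400
Terminal stock prices: S_uuu = 228.6, S_uud = 149.8, S_udd = 98.15, S_ddd = 64.3
Terminal payoffs (S − K): max(163.6, 0) = 163.6, max(84.8, 0) = 84.8, max(33.15, 0) = 33.15, max(-0.6969, 0) = 0
Node uu (S = 157.7): V_uu = 1/1.12·[0.3400·163.6469 + 0.6600·84.8031] = 99.6518
Node ud (S = 103.3): V_ud = 1/1.12·[0.3400·84.8031 + 0.6600·33.1469] = 45.2768
Node dd (S = 67.69): V_dd = 1/1.12·[0.3400·33.1469 + 0.6600·0.0000] = 10.0624
Node u (S = 108.8): V_u = 1/1.12·[0.3400·99.6518 + 0.6600·45.2768] = 56.9324
Node d (S = 71.25): V_d = 1/1.12·[0.3400·45.2768 + 0.6600·10.0624] = 19.6744
Node 0 (S = 75): V_0 = 1/1.12·[0.3400·56.9324 + 0.6600·19.6744] = 28.8769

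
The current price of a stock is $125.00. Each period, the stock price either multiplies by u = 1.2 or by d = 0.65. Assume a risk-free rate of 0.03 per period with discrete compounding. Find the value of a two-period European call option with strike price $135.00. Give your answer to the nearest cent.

Risk-neutral probability p = (1 + 0.03 − 0.65)/(1.2 − 0.65) = 0.3800/0.5500 = 0.6909
Terminal stock prices: S_uu = 180, S_ud = 97.5, S_dd = 52.81
Terminal payoffs (S − K): max(45, 0) = 45, max(-37.5, 0) = 0, max(-82.19, 0) = 0
Node u (S = 150): V_u = 1/1.03·[0.6909·45.0000 + 0.3091·0.0000] = 30.1853
Node d (S = 81.25): V_d = 1/1.03·[0.6909·0.0000 + 0.3091·0.0000] = 0.0000
Node 0 (S = 125): V_0 = 1/1.03·[0.6909·30.1853 + 0.3091·0.0000] = 20.2479

$20.25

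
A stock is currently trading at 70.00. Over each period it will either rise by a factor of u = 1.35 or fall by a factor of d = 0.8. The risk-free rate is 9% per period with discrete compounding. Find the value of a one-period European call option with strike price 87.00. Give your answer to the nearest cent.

Risk-neutral probability p = (1 + 0.09 − 0.8)/(1.35 − 0.8) = 0.2900/0.5500 = 0.5273
Terminal stock prices: S_u = 94.5, S_d = 56
Terminal payoffs (S − K): max(7.5, 0) = 7.5, max(-31, 0) = 0
Node 0 (S = 70): V_0 = 1/1.09·[0.5273·7.5000 + 0.4727·0.0000] = 3.6280

3.63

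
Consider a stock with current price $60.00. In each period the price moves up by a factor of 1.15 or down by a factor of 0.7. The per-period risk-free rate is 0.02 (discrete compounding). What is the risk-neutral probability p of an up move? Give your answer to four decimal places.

Risk-neutral probability p = (1 + 0.02 − 0.7)/(1.15 − 0.7) = 0.3200/0.4500 = 0.7111

p = 0.7111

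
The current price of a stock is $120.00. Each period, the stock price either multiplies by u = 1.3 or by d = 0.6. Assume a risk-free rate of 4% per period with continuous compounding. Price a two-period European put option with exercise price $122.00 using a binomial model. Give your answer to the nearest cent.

$22.20

Risk-neutral probability p = (e^0.04 − 0.6)/(1.3 − 0.6) = 0.4408/0.7000 = 0.6297
Terminal stock prices: S_uu = 202.8, S_ud = 93.6, S_dd = 43.2
Terminal payoffs (K − S): max(-80.8, 0) = 0, max(28.4, 0) = 28.4, max(78.8, 0) = 78.8
Node u (S = 156): V_u = e^(−0.04)·[0.6297·0.0000 + 0.3703·28.4000] = 10.1034
Node d (S = 72): V_d = e^(−0.04)·[0.6297·28.4000 + 0.3703·78.8000] = 45.2163
Node 0 (S = 120): V_0 = e^(−0.04)·[0.6297·10.1034 + 0.3703·45.2163] = 22.1987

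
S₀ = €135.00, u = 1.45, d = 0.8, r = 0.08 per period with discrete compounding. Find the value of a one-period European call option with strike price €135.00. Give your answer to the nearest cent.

€24.23

Risk-neutral probability p = (1 + 0.08 − 0.8)/(1.45 − 0.8) = 0.2800/0.6500 = 0.4308
Terminal stock prices: S_u = 195.8, S_d = 108
Terminal payoffs (S − K): max(60.75, 0) = 60.75, max(-27, 0) = 0
Node 0 (S = 135): V_0 = 1/1.08·[0.4308·60.7500 + 0.5692·0.0000] = 24.2308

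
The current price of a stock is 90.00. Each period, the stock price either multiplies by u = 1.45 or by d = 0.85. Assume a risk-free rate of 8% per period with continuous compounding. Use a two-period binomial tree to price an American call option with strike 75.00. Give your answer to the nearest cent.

Risk-neutral probability p = (e^0.08 − 0.85)/(1.45 − 0.85) = 0.2333/0.6000 = 0.3888
Terminal stock prices: S_uu = 189.2, S_ud = 110.9, S_dd = 65.02
Terminal payoffs (S − K): max(114.2, 0) = 114.2, max(35.92, 0) = 35.92, max(-9.975, 0) = 0
Node u (S = 130.5): continuation = e^(−0.08)·[0.3888·114.2250 + 0.6112·35.9250] = 61.2663; exercise value = 55.5000 ≤ continuation, so V_u = 61.2663
Node d (S = 76.5): continuation = e^(−0.08)·[0.3888·35.9250 + 0.6112·0.0000] = 12.8941; exercise value = 1.5000 ≤ continuation, so V_d = 12.8941
Node 0 (S = 90): continuation = e^(−0.08)·[0.3888·61.2663 + 0.6112·12.8941] = 29.2644; exercise value = 15.0000 ≤ continuation, so V_0 = 29.2644

29.26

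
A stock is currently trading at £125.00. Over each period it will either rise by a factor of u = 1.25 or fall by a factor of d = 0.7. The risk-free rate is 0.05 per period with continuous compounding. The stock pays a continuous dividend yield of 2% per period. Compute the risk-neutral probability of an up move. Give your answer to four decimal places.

Per-period risk-free factor R = e^0.05 = 1.0513; dividend-adjusted growth = e^(0.05−0.02) = 1.0305.
Risk-neutral probability p = (1.0305 − 0.7)/(1.25 − 0.7) = 0.3305/0.5500 = 0.6008

p = 0.6008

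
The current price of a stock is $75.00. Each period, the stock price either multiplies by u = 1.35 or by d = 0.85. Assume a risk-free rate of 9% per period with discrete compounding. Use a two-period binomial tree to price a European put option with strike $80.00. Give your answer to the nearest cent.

$5.87

Risk-neutral probability p = (1 + 0.09 − 0.85)/(1.35 − 0.85) = 0.2400/0.5000 = 0.4800
Terminal stock prices: S_uu = 136.7, S_ud = 86.06, S_dd = 54.19
Terminal payoffs (K − S): max(-56.69, 0) = 0, max(-6.062, 0) = 0, max(25.81, 0) = 25.81
Node u (S = 101.2): V_u = 1/1.09·[0.4800·0.0000 + 0.5200·0.0000] = 0.0000
Node d (S = 63.75): V_d = 1/1.09·[0.4800·0.0000 + 0.5200·25.8125] = 12.3142
Node 0 (S = 75): V_0 = 1/1.09·[0.4800·0.0000 + 0.5200·12.3142] = 5.8747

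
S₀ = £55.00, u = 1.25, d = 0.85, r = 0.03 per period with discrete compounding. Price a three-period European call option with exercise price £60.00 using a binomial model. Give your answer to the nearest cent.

Risk-neutral probability p = (1 + 0.03 − 0.85)/(1.25 − 0.85) = 0.1800/0.4000 = 0.4500
Terminal stock prices: S_uuu = 107.4, S_uud = 73.05, S_udd = 49.67, S_ddd = 33.78
Terminal payoffs (S − K): max(47.42, 0) = 47.42, max(13.05, 0) = 13.05, max(-10.33, 0) = 0, max(-26.22, 0) = 0
Node uu (S = 85.94): V_uu = 1/1.03·[0.4500·47.4219 + 0.5500·13.0469] = 27.6851
Node ud (S = 58.44): V_ud = 1/1.03·[0.4500·13.0469 + 0.5500·0.0000] = 5.7001
Node dd (S = 39.74): V_dd = 1/1.03·[0.4500·0.0000 + 0.5500·0.0000] = 0.0000
Node u (S = 68.75): V_u = 1/1.03·[0.4500·27.6851 + 0.5500·5.7001] = 15.1392
Node d (S = 46.75): V_d = 1/1.03·[0.4500·5.7001 + 0.5500·0.0000] = 2.4903
Node 0 (S = 55): V_0 = 1/1.03·[0.4500·15.1392 + 0.5500·2.4903] = 7.9440

£7.94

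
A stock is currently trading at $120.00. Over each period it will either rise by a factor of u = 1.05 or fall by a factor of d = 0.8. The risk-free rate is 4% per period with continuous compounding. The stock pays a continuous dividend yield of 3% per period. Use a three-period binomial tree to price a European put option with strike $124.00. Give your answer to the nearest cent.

Per-period risk-free factor R = e^0.04 = 1.0408; dividend-adjusted growth = e^(0.04−0.03) = 1.0101.
Risk-neutral probability p = (1.0101 − 0.8)/(1.05 − 0.8) = 0.2101/0.2500 = 0.8402
Terminal stock prices: S_uuu = 138.9, S_uud = 105.8, S_udd = 80.64, S_ddd = 61.44
Terminal payoffs (K − S): max(-14.92, 0) = 0, max(18.16, 0) = 18.16, max(43.36, 0) = 43.36, max(62.56, 0) = 62.56
Node uu (S = 132.3): V_uu = e^(−0.04)·[0.8402·0.0000 + 0.1598·18.1600] = 2.7882
Node ud (S = 100.8): V_ud = e^(−0.04)·[0.8402·18.1600 + 0.1598·43.3600] = 21.3170
Node dd (S = 76.8): V_dd = e^(−0.04)·[0.8402·43.3600 + 0.1598·62.5600] = 44.6077
Node u (S = 126): V_u = e^(−0.04)·[0.8402·2.7882 + 0.1598·21.3170] = 5.5236
Node d (S = 96): V_d = e^(−0.04)·[0.8402·21.3170 + 0.1598·44.6077] = 24.0570
Node 0 (S = 120): V_0 = e^(−0.04)·[0.8402·5.5236 + 0.1598·24.0570] = 8.1525

$8.15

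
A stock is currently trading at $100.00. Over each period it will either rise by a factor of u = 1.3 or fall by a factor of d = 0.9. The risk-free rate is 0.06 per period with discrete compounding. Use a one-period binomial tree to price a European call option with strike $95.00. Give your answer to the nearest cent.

$13.21

Risk-neutral probability p = (1 + 0.06 − 0.9)/(1.3 − 0.9) = 0.1600/0.4000 = 0.4000
Terminal stock prices: S_u = 130, S_d = 90
Terminal payoffs (S − K): max(35, 0) = 35, max(-5, 0) = 0
Node 0 (S = 100): V_0 = 1/1.06·[0.4000·35.0000 + 0.6000·0.0000] = 13.2075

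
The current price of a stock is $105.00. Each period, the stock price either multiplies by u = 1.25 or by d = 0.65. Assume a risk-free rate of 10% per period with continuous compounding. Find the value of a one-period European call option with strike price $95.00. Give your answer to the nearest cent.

Risk-neutral probability p = (e^0.1 − 0.65)/(1.25 − 0.65) = 0.4552/0.6000 = 0.7586
Terminal stock prices: S_u = 131.2, S_d = 68.25
Terminal payoffs (S − K): max(36.25, 0) = 36.25, max(-26.75, 0) = 0
Node 0 (S = 105): V_0 = e^(−0.1)·[0.7586·36.2500 + 0.2414·0.0000] = 24.8829

$24.88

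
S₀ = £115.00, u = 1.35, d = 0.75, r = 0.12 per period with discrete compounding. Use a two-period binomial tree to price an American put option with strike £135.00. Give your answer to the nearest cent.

Risk-neutral probability p = (1 + 0.12 − 0.75)/(1.35 − 0.75) = 0.3700/0.6000 = 0.6167
Terminal stock prices: S_uu = 209.6, S_ud = 116.4, S_dd = 64.69
Terminal payoffs (K − S): max(-74.59, 0) = 0, max(18.56, 0) = 18.56, max(70.31, 0) = 70.31
Node u (S = 155.2): continuation = 1/1.12·[0.6167·0.0000 + 0.3833·18.5625] = 6.3532; exercise value = 0.0000 ≤ continuation, so V_u = 6.3532
Node d (S = 86.25): continuation = 1/1.12·[0.6167·18.5625 + 0.3833·70.3125] = 34.2857; exercise value = 48.7500 > continuation, so V_d = 48.7500 (exercise)
Node 0 (S = 115): continuation = 1/1.12·[0.6167·6.3532 + 0.3833·48.7500] = 20.1833; exercise value = 20.0000 ≤ continuation, so V_0 = 20.1833

£20.18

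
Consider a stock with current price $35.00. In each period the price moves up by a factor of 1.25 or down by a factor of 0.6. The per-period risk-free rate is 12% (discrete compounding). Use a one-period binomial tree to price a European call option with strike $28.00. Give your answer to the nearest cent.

Risk-neutral probability p = (1 + 0.12 − 0.6)/(1.25 − 0.6) = 0.5200/0.6500 = 0.8000
Terminal stock prices: S_u = 43.75, S_d = 21
Terminal payoffs (S − K): max(15.75, 0) = 15.75, max(-7, 0) = 0
Node 0 (S = 35): V_0 = 1/1.12·[0.8000·15.7500 + 0.2000·0.0000] = 11.2500

$11.25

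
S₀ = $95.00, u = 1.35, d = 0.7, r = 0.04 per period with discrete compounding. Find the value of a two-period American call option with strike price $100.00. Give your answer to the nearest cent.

Risk-neutral probability p = (1 + 0.04 − 0.7)/(1.35 − 0.7) = 0.3400/0.6500 = 0.5231
Terminal stock prices: S_uu = 173.1, S_ud = 89.77, S_dd = 46.55
Terminal payoffs (S − K): max(73.14, 0) = 73.14, max(-10.23, 0) = 0, max(-53.45, 0) = 0
Node u (S = 128.2): continuation = 1/1.04·[0.5231·73.1375 + 0.4769·0.0000] = 36.7851; exercise value = 28.2500 ≤ continuation, so V_u = 36.7851
Node d (S = 66.5): continuation = 1/1.04·[0.5231·0.0000 + 0.4769·0.0000] = 0.0000; exercise value = 0.0000 ≤ continuation, so V_d = 0.0000
Node 0 (S = 95): continuation = 1/1.04·[0.5231·36.7851 + 0.4769·0.0000] = 18.5014; exercise value = 0.0000 ≤ continuation, so V_0 = 18.5014

$18.50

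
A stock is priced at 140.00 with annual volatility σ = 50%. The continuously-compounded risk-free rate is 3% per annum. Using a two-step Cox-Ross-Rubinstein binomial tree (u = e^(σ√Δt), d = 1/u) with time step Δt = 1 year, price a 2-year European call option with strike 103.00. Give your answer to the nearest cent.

CRR parameters: u = e^(σ√Δt) = e^(0.5·√1) = 1.6487, d = 1/u = 0.6065
Per-period rate: rΔt = 0.03·1 = 0.03, so R = e^0.03 = 1.0305
Risk-neutral probability p = (e^0.03 − 0.6065)/(1.6487 − 0.6065) = 0.4239/1.0422 = 0.4068
Terminal stock prices: S_uu = 380.6, S_ud = 140, S_dd = 51.5
Terminal payoffs (S − K): max(277.6, 0) = 277.6, max(37, 0) = 37, max(-51.5, 0) = 0
Node u (S = 230.8): V_u = e^(−0.03)·[0.4068·277.5595 + 0.5932·37.0000] = 130.8651
Node d (S = 84.91): V_d = e^(−0.03)·[0.4068·37.0000 + 0.5932·0.0000] = 14.6054
Node 0 (S = 140): V_0 = e^(−0.03)·[0.4068·130.8651 + 0.5932·14.6054] = 60.0662

60.07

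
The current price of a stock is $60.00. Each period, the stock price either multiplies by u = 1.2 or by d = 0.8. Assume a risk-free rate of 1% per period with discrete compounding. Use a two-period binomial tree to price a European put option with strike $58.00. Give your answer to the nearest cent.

$4.53

Risk-neutral probability p = (1 + 0.01 − 0.8)/(1.2 − 0.8) = 0.2100/0.4000 = 0.5250
Terminal stock prices: S_uu = 86.4, S_ud = 57.6, S_dd = 38.4
Terminal payoffs (K − S): max(-28.4, 0) = 0, max(0.4, 0) = 0.4, max(19.6, 0) = 19.6
Node u (S = 72): V_u = 1/1.01·[0.5250·0.0000 + 0.4750·0.4000] = 0.1881
Node d (S = 48): V_d = 1/1.01·[0.5250·0.4000 + 0.4750·19.6000] = 9.4257
Node 0 (S = 60): V_0 = 1/1.01·[0.5250·0.1881 + 0.4750·9.4257] = 4.5307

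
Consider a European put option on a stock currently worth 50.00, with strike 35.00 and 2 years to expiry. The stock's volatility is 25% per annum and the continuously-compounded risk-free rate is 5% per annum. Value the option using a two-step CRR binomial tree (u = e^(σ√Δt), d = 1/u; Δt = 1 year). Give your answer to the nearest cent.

CRR parameters: u = e^(σ√Δt) = e^(0.25·√1) = 1.2840, d = 1/u = 0.7788
Per-period rate: rΔt = 0.05·1 = 0.05, so R = e^0.05 = 1.0513
Risk-neutral probability p = (e^0.05 − 0.7788)/(1.2840 − 0.7788) = 0.2725/0.5052 = 0.5393
Terminal stock prices: S_uu = 82.44, S_ud = 50, S_dd = 30.33
Terminal payoffs (K − S): max(-47.44, 0) = 0, max(-15, 0) = 0, max(4.673, 0) = 4.673
Node u (S = 64.2): V_u = e^(−0.05)·[0.5393·0.0000 + 0.4607·0.0000] = 0.0000
Node d (S = 38.94): V_d = e^(−0.05)·[0.5393·0.0000 + 0.4607·4.6735] = 2.0480
Node 0 (S = 50): V_0 = e^(−0.05)·[0.5393·0.0000 + 0.4607·2.0480] = 0.8975

0.90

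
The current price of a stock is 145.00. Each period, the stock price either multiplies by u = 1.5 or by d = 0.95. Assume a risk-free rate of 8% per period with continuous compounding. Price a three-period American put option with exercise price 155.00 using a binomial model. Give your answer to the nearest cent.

12.06

Risk-neutral probability p = (e^0.08 − 0.95)/(1.5 − 0.95) = 0.1333/0.5500 = 0.2423
Terminal stock prices: S_uuu = 489.4, S_uud = 309.9, S_udd = 196.3, S_ddd = 124.3
Terminal payoffs (K − S): max(-334.4, 0) = 0, max(-154.9, 0) = 0, max(-41.29, 0) = 0, max(30.68, 0) = 30.68
Node uu (S = 326.2): continuation = e^(−0.08)·[0.2423·0.0000 + 0.7577·0.0000] = 0.0000; exercise value = 0.0000 ≤ continuation, so V_uu = 0.0000
Node ud (S = 206.6): continuation = e^(−0.08)·[0.2423·0.0000 + 0.7577·0.0000] = 0.0000; exercise value = 0.0000 ≤ continuation, so V_ud = 0.0000
Node dd (S = 130.9): continuation = e^(−0.08)·[0.2423·0.0000 + 0.7577·30.6806] = 21.4583; exercise value = 24.1375 > continuation, so V_dd = 24.1375 (exercise)
Node u (S = 217.5): continuation = e^(−0.08)·[0.2423·0.0000 + 0.7577·0.0000] = 0.0000; exercise value = 0.0000 ≤ continuation, so V_u = 0.0000
Node d (S = 137.8): continuation = e^(−0.08)·[0.2423·0.0000 + 0.7577·24.1375] = 16.8820; exercise value = 17.2500 > continuation, so V_d = 17.2500 (exercise)
Node 0 (S = 145): continuation = e^(−0.08)·[0.2423·0.0000 + 0.7577·17.2500] = 12.0648; exercise value = 10.0000 ≤ continuation, so V_0 = 12.0648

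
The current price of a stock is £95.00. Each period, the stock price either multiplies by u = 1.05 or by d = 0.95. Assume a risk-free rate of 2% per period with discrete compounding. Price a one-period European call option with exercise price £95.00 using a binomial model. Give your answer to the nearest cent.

Risk-neutral probability p = (1 + 0.02 − 0.95)/(1.05 − 0.95) = 0.0700/0.1000 = 0.7000
Terminal stock prices: S_u = 99.75, S_d = 90.25
Terminal payoffs (S − K): max(4.75, 0) = 4.75, max(-4.75, 0) = 0
Node 0 (S = 95): V_0 = 1/1.02·[0.7000·4.7500 + 0.3000·0.0000] = 3.2598

£3.26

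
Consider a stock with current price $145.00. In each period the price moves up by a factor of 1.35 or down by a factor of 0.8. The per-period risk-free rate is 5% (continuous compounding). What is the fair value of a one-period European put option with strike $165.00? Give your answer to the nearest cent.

Risk-neutral probability p = (e^0.05 − 0.8)/(1.35 − 0.8) = 0.2513/0.5500 = 0.4569
Terminal stock prices: S_u = 195.8, S_d = 116
Terminal payoffs (K − S): max(-30.75, 0) = 0, max(49, 0) = 49
Node 0 (S = 145): V_0 = e^(−0.05)·[0.4569·0.0000 + 0.5431·49.0000] = 25.3160

$25.32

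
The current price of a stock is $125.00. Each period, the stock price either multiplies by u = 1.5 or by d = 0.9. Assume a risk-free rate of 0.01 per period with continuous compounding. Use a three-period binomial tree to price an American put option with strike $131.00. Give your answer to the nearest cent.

Risk-neutral probability p = (e^0.01 − 0.9)/(1.5 − 0.9) = 0.1101/0.6000 = 0.1834
Terminal stock prices: S_uuu = 421.9, S_uud = 253.1, S_udd = 151.9, S_ddd = 91.13
Terminal payoffs (K − S): max(-290.9, 0) = 0, max(-122.1, 0) = 0, max(-20.88, 0) = 0, max(39.87, 0) = 39.87
Node uu (S = 281.2): continuation = e^(−0.01)·[0.1834·0.0000 + 0.8166·0.0000] = 0.0000; exercise value = 0.0000 ≤ continuation, so V_uu = 0.0000
Node ud (S = 168.8): continuation = e^(−0.01)·[0.1834·0.0000 + 0.8166·0.0000] = 0.0000; exercise value = 0.0000 ≤ continuation, so V_ud = 0.0000
Node dd (S = 101.2): continuation = e^(−0.01)·[0.1834·0.0000 + 0.8166·39.8750] = 32.2373; exercise value = 29.7500 ≤ continuation, so V_dd = 32.2373
Node u (S = 187.5): continuation = e^(−0.01)·[0.1834·0.0000 + 0.8166·0.0000] = 0.0000; exercise value = 0.0000 ≤ continuation, so V_u = 0.0000
Node d (S = 112.5): continuation = e^(−0.01)·[0.1834·0.0000 + 0.8166·32.2373] = 26.0625; exercise value = 18.5000 ≤ continuation, so V_d = 26.0625
Node 0 (S = 125): continuation = e^(−0.01)·[0.1834·0.0000 + 0.8166·26.0625] = 21.0704; exercise value = 6.0000 ≤ continuation, so V_0 = 21.0704

$21.07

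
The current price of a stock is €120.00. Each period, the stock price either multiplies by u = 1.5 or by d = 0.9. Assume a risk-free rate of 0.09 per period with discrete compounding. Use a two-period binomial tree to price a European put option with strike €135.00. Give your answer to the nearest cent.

€14.86

Risk-neutral probability p = (1 + 0.09 − 0.9)/(1.5 − 0.9) = 0.1900/0.6000 = 0.3167
Terminal stock prices: S_uu = 270, S_ud = 162, S_dd = 97.2
Terminal payoffs (K − S): max(-135, 0) = 0, max(-27, 0) = 0, max(37.8, 0) = 37.8
Node u (S = 180): V_u = 1/1.09·[0.3167·0.0000 + 0.6833·0.0000] = 0.0000
Node d (S = 108): V_d = 1/1.09·[0.3167·0.0000 + 0.6833·37.8000] = 23.6972
Node 0 (S = 120): V_0 = 1/1.09·[0.3167·0.0000 + 0.6833·23.6972] = 14.8561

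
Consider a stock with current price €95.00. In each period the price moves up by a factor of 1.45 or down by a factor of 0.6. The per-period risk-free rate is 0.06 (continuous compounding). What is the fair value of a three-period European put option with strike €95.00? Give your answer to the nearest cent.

€18.82

Risk-neutral probability p = (e^0.06 − 0.6)/(1.45 − 0.6) = 0.4618/0.8500 = 0.5433
Terminal stock prices: S_uuu = 289.6, S_uud = 119.8, S_udd = 49.59, S_ddd = 20.52
Terminal payoffs (K − S): max(-194.6, 0) = 0, max(-24.84, 0) = 0, max(45.41, 0) = 45.41, max(74.48, 0) = 74.48
Node uu (S = 199.7): V_uu = e^(−0.06)·[0.5433·0.0000 + 0.4567·0.0000] = 0.0000
Node ud (S = 82.65): V_ud = e^(−0.06)·[0.5433·0.0000 + 0.4567·45.4100] = 19.5294
Node dd (S = 34.2): V_dd = e^(−0.06)·[0.5433·45.4100 + 0.4567·74.4800] = 55.2676
Node u (S = 137.8): V_u = e^(−0.06)·[0.5433·0.0000 + 0.4567·19.5294] = 8.3990
Node d (S = 57): V_d = e^(−0.06)·[0.5433·19.5294 + 0.4567·55.2676] = 33.7620
Node 0 (S = 95): V_0 = e^(−0.06)·[0.5433·8.3990 + 0.4567·33.7620] = 18.8177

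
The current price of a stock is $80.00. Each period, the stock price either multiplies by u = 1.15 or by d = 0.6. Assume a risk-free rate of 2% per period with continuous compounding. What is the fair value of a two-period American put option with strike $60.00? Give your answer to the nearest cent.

Risk-neutral probability p = (e^0.02 − 0.6)/(1.15 − 0.6) = 0.4202/0.5500 = 0.7640
Terminal stock prices: S_uu = 105.8, S_ud = 55.2, S_dd = 28.8
Terminal payoffs (K − S): max(-45.8, 0) = 0, max(4.8, 0) = 4.8, max(31.2, 0) = 31.2
Node u (S = 92): continuation = e^(−0.02)·[0.7640·0.0000 + 0.2360·4.8000] = 1.1104; exercise value = 0.0000 ≤ continuation, so V_u = 1.1104
Node d (S = 48): continuation = e^(−0.02)·[0.7640·4.8000 + 0.2360·31.2000] = 10.8119; exercise value = 12.0000 > continuation, so V_d = 12.0000 (exercise)
Node 0 (S = 80): continuation = e^(−0.02)·[0.7640·1.1104 + 0.2360·12.0000] = 3.6074; exercise value = 0.0000 ≤ continuation, so V_0 = 3.6074

$3.61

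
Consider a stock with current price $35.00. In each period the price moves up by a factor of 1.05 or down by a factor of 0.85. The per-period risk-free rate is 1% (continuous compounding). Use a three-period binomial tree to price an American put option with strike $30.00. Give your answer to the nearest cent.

Risk-neutral probability p = (e^0.01 − 0.85)/(1.05 − 0.85) = 0.1601/0.2000 = 0.8003
Terminal stock prices: S_uuu = 40.52, S_uud = 32.8, S_udd = 26.55, S_ddd = 21.49
Terminal payoffs (K − S): max(-10.52, 0) = 0, max(-2.799, 0) = 0, max(3.448, 0) = 3.448, max(8.506, 0) = 8.506
Node uu (S = 38.59): continuation = e^(−0.01)·[0.8003·0.0000 + 0.1997·0.0000] = 0.0000; exercise value = 0.0000 ≤ continuation, so V_uu = 0.0000
Node ud (S = 31.24): continuation = e^(−0.01)·[0.8003·0.0000 + 0.1997·3.4481] = 0.6819; exercise value = 0.0000 ≤ continuation, so V_ud = 0.6819
Node dd (S = 25.29): continuation = e^(−0.01)·[0.8003·3.4481 + 0.1997·8.5056] = 4.4140; exercise value = 4.7125 > continuation, so V_dd = 4.7125 (exercise)
Node u (S = 36.75): continuation = e^(−0.01)·[0.8003·0.0000 + 0.1997·0.6819] = 0.1349; exercise value = 0.0000 ≤ continuation, so V_u = 0.1349
Node d (S = 29.75): continuation = e^(−0.01)·[0.8003·0.6819 + 0.1997·4.7125] = 1.4722; exercise value = 0.2500 ≤ continuation, so V_d = 1.4722
Node 0 (S = 35): continuation = e^(−0.01)·[0.8003·0.1349 + 0.1997·1.4722] = 0.3980; exercise value = 0.0000 ≤ continuation, so V_0 = 0.3980

$0.40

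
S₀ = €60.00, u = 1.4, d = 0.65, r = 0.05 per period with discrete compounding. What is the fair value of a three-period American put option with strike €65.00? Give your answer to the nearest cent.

€14.52

Risk-neutral probability p = (1 + 0.05 − 0.65)/(1.4 − 0.65) = 0.4000/0.7500 = 0.5333
Terminal stock prices: S_uuu = 164.6, S_uud = 76.44, S_udd = 35.49, S_ddd = 16.48
Terminal payoffs (K − S): max(-99.64, 0) = 0, max(-11.44, 0) = 0, max(29.51, 0) = 29.51, max(48.52, 0) = 48.52
Node uu (S = 117.6): continuation = 1/1.05·[0.5333·0.0000 + 0.4667·0.0000] = 0.0000; exercise value = 0.0000 ≤ continuation, so V_uu = 0.0000
Node ud (S = 54.6): continuation = 1/1.05·[0.5333·0.0000 + 0.4667·29.5100] = 13.1156; exercise value = 10.4000 ≤ continuation, so V_ud = 13.1156
Node dd (S = 25.35): continuation = 1/1.05·[0.5333·29.5100 + 0.4667·48.5225] = 36.5548; exercise value = 39.6500 > continuation, so V_dd = 39.6500 (exercise)
Node u (S = 84): continuation = 1/1.05·[0.5333·0.0000 + 0.4667·13.1156] = 5.8291; exercise value = 0.0000 ≤ continuation, so V_u = 5.8291
Node d (S = 39): continuation = 1/1.05·[0.5333·13.1156 + 0.4667·39.6500] = 24.2841; exercise value = 26.0000 > continuation, so V_d = 26.0000 (exercise)
Node 0 (S = 60): continuation = 1/1.05·[0.5333·5.8291 + 0.4667·26.0000] = 14.5164; exercise value = 5.0000 ≤ continuation, so V_0 = 14.5164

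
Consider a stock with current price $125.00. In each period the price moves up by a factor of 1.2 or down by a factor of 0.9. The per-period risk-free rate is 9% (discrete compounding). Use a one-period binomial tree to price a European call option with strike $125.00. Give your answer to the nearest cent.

Risk-neutral probability p = (1 + 0.09 − 0.9)/(1.2 − 0.9) = 0.1900/0.3000 = 0.6333
Terminal stock prices: S_u = 150, S_d = 112.5
Terminal payoffs (S − K): max(25, 0) = 25, max(-12.5, 0) = 0
Node 0 (S = 125): V_0 = 1/1.09·[0.6333·25.0000 + 0.3667·0.0000] = 14.5260

$14.53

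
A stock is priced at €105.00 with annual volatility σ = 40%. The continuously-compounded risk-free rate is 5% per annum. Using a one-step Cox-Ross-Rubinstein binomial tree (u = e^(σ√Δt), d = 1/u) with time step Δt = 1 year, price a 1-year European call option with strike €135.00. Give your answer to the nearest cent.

CRR parameters: u = e^(σ√Δt) = e^(0.4·√1) = 1.4918, d = 1/u = 0.6703
Per-period rate: rΔt = 0.05·1 = 0.05, so R = e^0.05 = 1.0513
Risk-neutral probability p = (e^0.05 − 0.6703)/(1.4918 − 0.6703) = 0.3810/0.8215 = 0.4637
Terminal stock prices: S_u = 156.6, S_d = 70.38
Terminal payoffs (S − K): max(21.64, 0) = 21.64, max(-64.62, 0) = 0
Node 0 (S = 105): V_0 = e^(−0.05)·[0.4637·21.6416 + 0.5363·0.0000] = 9.5463

€9.55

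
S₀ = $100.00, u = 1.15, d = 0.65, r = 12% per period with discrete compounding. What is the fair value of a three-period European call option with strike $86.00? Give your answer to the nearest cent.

$39.07

Risk-neutral probability p = (1 + 0.12 − 0.65)/(1.15 − 0.65) = 0.4700/0.5000 = 0.9400
Terminal stock prices: S_uuu = 152.1, S_uud = 85.96, S_udd = 48.59, S_ddd = 27.46
Terminal payoffs (S − K): max(66.09, 0) = 66.09, max(-0.0375, 0) = 0, max(-37.41, 0) = 0, max(-58.54, 0) = 0
Node uu (S = 132.2): V_uu = 1/1.12·[0.9400·66.0875 + 0.0600·0.0000] = 55.4663
Node ud (S = 74.75): V_ud = 1/1.12·[0.9400·0.0000 + 0.0600·0.0000] = 0.0000
Node dd (S = 42.25): V_dd = 1/1.12·[0.9400·0.0000 + 0.0600·0.0000] = 0.0000
Node u (S = 115): V_u = 1/1.12·[0.9400·55.4663 + 0.0600·0.0000] = 46.5521
Node d (S = 65): V_d = 1/1.12·[0.9400·0.0000 + 0.0600·0.0000] = 0.0000
Node 0 (S = 100): V_0 = 1/1.12·[0.9400·46.5521 + 0.0600·0.0000] = 39.0705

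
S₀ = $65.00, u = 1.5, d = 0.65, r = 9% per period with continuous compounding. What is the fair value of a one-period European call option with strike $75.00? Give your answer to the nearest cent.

$10.75

Risk-neutral probability p = (e^0.09 − 0.65)/(1.5 − 0.65) = 0.4442/0.8500 = 0.5226
Terminal stock prices: S_u = 97.5, S_d = 42.25
Terminal payoffs (S − K): max(22.5, 0) = 22.5, max(-32.75, 0) = 0
Node 0 (S = 65): V_0 = e^(−0.09)·[0.5226·22.5000 + 0.4774·0.0000] = 10.7456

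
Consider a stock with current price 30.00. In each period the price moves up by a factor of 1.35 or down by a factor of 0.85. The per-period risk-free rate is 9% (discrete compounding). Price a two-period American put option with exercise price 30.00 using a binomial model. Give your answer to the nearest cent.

Risk-neutral probability p = (1 + 0.09 − 0.85)/(1.35 − 0.85) = 0.2400/0.5000 = 0.4800
Terminal stock prices: S_uu = 54.68, S_ud = 34.42, S_dd = 21.67
Terminal payoffs (K − S): max(-24.68, 0) = 0, max(-4.425, 0) = 0, max(8.325, 0) = 8.325
Node u (S = 40.5): continuation = 1/1.09·[0.4800·0.0000 + 0.5200·0.0000] = 0.0000; exercise value = 0.0000 ≤ continuation, so V_u = 0.0000
Node d (S = 25.5): continuation = 1/1.09·[0.4800·0.0000 + 0.5200·8.3250] = 3.9716; exercise value = 4.5000 > continuation, so V_d = 4.5000 (exercise)
Node 0 (S = 30): continuation = 1/1.09·[0.4800·0.0000 + 0.5200·4.5000] = 2.1468; exercise value = 0.0000 ≤ continuation, so V_0 = 2.1468

2.15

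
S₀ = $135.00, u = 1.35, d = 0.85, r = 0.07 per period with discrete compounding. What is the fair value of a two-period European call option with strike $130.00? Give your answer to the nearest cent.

$30.34

Risk-neutral probability p = (1 + 0.07 − 0.85)/(1.35 − 0.85) = 0.2200/0.5000 = 0.4400
Terminal stock prices: S_uu = 246, S_ud = 154.9, S_dd = 97.54
Terminal payoffs (S − K): max(116, 0) = 116, max(24.91, 0) = 24.91, max(-32.46, 0) = 0
Node u (S = 182.2): V_u = 1/1.07·[0.4400·116.0375 + 0.5600·24.9125] = 60.7547
Node d (S = 114.8): V_d = 1/1.07·[0.4400·24.9125 + 0.5600·0.0000] = 10.2444
Node 0 (S = 135): V_0 = 1/1.07·[0.4400·60.7547 + 0.5600·10.2444] = 30.3448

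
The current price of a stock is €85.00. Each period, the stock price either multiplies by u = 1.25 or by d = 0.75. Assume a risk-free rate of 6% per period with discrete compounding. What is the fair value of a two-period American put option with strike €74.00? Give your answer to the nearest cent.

Risk-neutral probability p = (1 + 0.06 − 0.75)/(1.25 − 0.75) = 0.3100/0.5000 = 0.6200
Terminal stock prices: S_uu = 132.8, S_ud = 79.69, S_dd = 47.81
Terminal payoffs (K − S): max(-58.81, 0) = 0, max(-5.688, 0) = 0, max(26.19, 0) = 26.19
Node u (S = 106.2): continuation = 1/1.06·[0.6200·0.0000 + 0.3800·0.0000] = 0.0000; exercise value = 0.0000 ≤ continuation, so V_u = 0.0000
Node d (S = 63.75): continuation = 1/1.06·[0.6200·0.0000 + 0.3800·26.1875] = 9.3880; exercise value = 10.2500 > continuation, so V_d = 10.2500 (exercise)
Node 0 (S = 85): continuation = 1/1.06·[0.6200·0.0000 + 0.3800·10.2500] = 3.6745; exercise value = 0.0000 ≤ continuation, so V_0 = 3.6745

€3.67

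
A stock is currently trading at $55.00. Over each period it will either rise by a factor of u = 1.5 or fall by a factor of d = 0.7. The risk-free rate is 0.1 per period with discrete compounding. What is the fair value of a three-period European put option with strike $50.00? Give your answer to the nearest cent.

Risk-neutral probability p = (1 + 0.1 − 0.7)/(1.5 − 0.7) = 0.4000/0.8000 = 0.5000
Terminal stock prices: S_uuu = 185.6, S_uud = 86.62, S_udd = 40.42, S_ddd = 18.86
Terminal payoffs (K − S): max(-135.6, 0) = 0, max(-36.62, 0) = 0, max(9.575, 0) = 9.575, max(31.14, 0) = 31.14
Node uu (S = 123.8): V_uu = 1/1.1·[0.5000·0.0000 + 0.5000·0.0000] = 0.0000
Node ud (S = 57.75): V_ud = 1/1.1·[0.5000·0.0000 + 0.5000·9.5750] = 4.3523
Node dd (S = 26.95): V_dd = 1/1.1·[0.5000·9.5750 + 0.5000·31.1350] = 18.5045
Node u (S = 82.5): V_u = 1/1.1·[0.5000·0.0000 + 0.5000·4.3523] = 1.9783
Node d (S = 38.5): V_d = 1/1.1·[0.5000·4.3523 + 0.5000·18.5045] = 10.3895
Node 0 (S = 55): V_0 = 1/1.1·[0.5000·1.9783 + 0.5000·10.3895] = 5.6217

$5.62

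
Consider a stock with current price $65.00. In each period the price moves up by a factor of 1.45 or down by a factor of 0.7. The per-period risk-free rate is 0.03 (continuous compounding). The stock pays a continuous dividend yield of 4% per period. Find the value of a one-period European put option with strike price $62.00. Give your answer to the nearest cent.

Per-period risk-free factor R = e^0.03 = 1.0305; dividend-adjusted growth = e^(0.03−0.04) = 0.9900.
Risk-neutral probability p = (0.9900 − 0.7)/(1.45 − 0.7) = 0.2900/0.7500 = 0.3867
Terminal stock prices: S_u = 94.25, S_d = 45.5
Terminal payoffs (K − S): max(-32.25, 0) = 0, max(16.5, 0) = 16.5
Node 0 (S = 65): V_0 = e^(−0.03)·[0.3867·0.0000 + 0.6133·16.5000] = 9.8198

$9.82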